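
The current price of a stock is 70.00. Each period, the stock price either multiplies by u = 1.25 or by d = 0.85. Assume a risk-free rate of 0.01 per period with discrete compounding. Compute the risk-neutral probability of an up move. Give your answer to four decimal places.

Risk-neutral probability p = (1 + 0.01 − 0.85)/(1.25 − 0.85) = 0.1600/0.4000 = 0.4000

p = 0.4000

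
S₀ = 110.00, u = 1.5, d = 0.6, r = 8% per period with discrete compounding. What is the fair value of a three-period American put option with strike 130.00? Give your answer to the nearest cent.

34.27

Risk-neutral probability p = (1 + 0.08 − 0.6)/(1.5 − 0.6) = 0.4800/0.9000 = 0.5333
Terminal stock prices: S_uuu = 371.2, S_uud = 148.5, S_udd = 59.4, S_ddd = 23.76
Terminal payoffs (K − S): max(-241.2, 0) = 0, max(-18.5, 0) = 0, max(70.6, 0) = 70.6, max(106.2, 0) = 106.2
Node uu (S = 247.5): continuation = 1/1.08·[0.5333·0.0000 + 0.4667·0.0000] = 0.0000; exercise value = 0.0000 ≤ continuation, so V_uu = 0.0000
Node ud (S = 99): continuation = 1/1.08·[0.5333·0.0000 + 0.4667·70.6000] = 30.5062; exercise value = 31.0000 > continuation, so V_ud = 31.0000 (exercise)
Node dd (S = 39.6): continuation = 1/1.08·[0.5333·70.6000 + 0.4667·106.2400] = 80.7704; exercise value = 90.4000 > continuation, so V_dd = 90.4000 (exercise)
Node u (S = 165): continuation = 1/1.08·[0.5333·0.0000 + 0.4667·31.0000] = 13.3951; exercise value = 0.0000 ≤ continuation, so V_u = 13.3951
Node d (S = 66): continuation = 1/1.08·[0.5333·31.0000 + 0.4667·90.4000] = 54.3704; exercise value = 64.0000 > continuation, so V_d = 64.0000 (exercise)
Node 0 (S = 110): continuation = 1/1.08·[0.5333·13.3951 + 0.4667·64.0000] = 34.2692; exercise value = 20.0000 ≤ continuation, so V_0 = 34.2692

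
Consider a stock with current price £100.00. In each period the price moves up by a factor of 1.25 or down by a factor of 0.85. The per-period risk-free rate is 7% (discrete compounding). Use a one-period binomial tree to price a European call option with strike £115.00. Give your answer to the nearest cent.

£5.14

Risk-neutral probability p = (1 + 0.07 − 0.85)/(1.25 − 0.85) = 0.2200/0.4000 = 0.5500
Terminal stock prices: S_u = 125, S_d = 85
Terminal payoffs (S − K): max(10, 0) = 10, max(-30, 0) = 0
Node 0 (S = 100): V_0 = 1/1.07·[0.5500·10.0000 + 0.4500·0.0000] = 5.1402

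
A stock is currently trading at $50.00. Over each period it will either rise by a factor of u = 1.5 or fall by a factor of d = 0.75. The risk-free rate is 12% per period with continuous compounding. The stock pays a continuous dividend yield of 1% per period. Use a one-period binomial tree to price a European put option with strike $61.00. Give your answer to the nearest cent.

$10.66

Per-period risk-free factor R = e^0.12 = 1.1275; dividend-adjusted growth = e^(0.12−0.01) = 1.1163.
Risk-neutral probability p = (1.1163 − 0.75)/(1.5 − 0.75) = 0.3663/0.7500 = 0.4884
Terminal stock prices: S_u = 75, S_d = 37.5
Terminal payoffs (K − S): max(-14, 0) = 0, max(23.5, 0) = 23.5
Node 0 (S = 50): V_0 = e^(−0.12)·[0.4884·0.0000 + 0.5116·23.5000] = 10.6637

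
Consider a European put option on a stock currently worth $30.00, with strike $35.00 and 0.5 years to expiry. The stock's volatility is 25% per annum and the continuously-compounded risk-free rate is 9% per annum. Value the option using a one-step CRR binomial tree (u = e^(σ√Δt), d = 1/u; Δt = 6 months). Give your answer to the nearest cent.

$3.91

CRR parameters: u = e^(σ√Δt) = e^(0.25·√0.5) = 1.1934, d = 1/u = 0.8380
Per-period rate: rΔt = 0.09·0.5 = 0.045, so R = e^0.045 = 1.0460
Risk-neutral probability p = (e^0.045 − 0.8380)/(1.1934 − 0.8380) = 0.2081/0.3554 = 0.5854
Terminal stock prices: S_u = 35.8, S_d = 25.14
Terminal payoffs (K − S): max(-0.8009, 0) = 0, max(9.861, 0) = 9.861
Node 0 (S = 30): V_0 = e^(−0.045)·[0.5854·0.0000 + 0.4146·9.8610] = 3.9082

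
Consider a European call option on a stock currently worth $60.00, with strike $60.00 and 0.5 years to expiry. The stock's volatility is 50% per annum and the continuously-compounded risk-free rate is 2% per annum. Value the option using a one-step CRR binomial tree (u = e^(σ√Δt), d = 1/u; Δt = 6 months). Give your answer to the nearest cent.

$10.74

CRR parameters: u = e^(σ√Δt) = e^(0.5·√0.5) = 1.4241, d = 1/u = 0.7022
Per-period rate: rΔt = 0.02·0.5 = 0.01, so R = e^0.01 = 1.0101
Risk-neutral probability p = (e^0.01 − 0.7022)/(1.4241 − 0.7022) = 0.3079/0.7219 = 0.4264
Terminal stock prices: S_u = 85.45, S_d = 42.13
Terminal payoffs (S − K): max(25.45, 0) = 25.45, max(-17.87, 0) = 0
Node 0 (S = 60): V_0 = e^(−0.01)·[0.4264·25.4471 + 0.5736·0.0000] = 10.7438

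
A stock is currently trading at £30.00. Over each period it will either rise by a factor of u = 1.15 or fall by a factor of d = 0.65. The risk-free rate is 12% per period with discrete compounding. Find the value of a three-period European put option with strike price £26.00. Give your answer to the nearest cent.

Risk-neutral probability p = (1 + 0.12 − 0.65)/(1.15 − 0.65) = 0.4700/0.5000 = 0.9400
Terminal stock prices: S_uuu = 45.63, S_uud = 25.79, S_udd = 14.58, S_ddd = 8.239
Terminal payoffs (K − S): max(-19.63, 0) = 0, max(0.2112, 0) = 0.2112, max(11.42, 0) = 11.42, max(17.76, 0) = 17.76
Node uu (S = 39.67): V_uu = 1/1.12·[0.9400·0.0000 + 0.0600·0.2112] = 0.0113
Node ud (S = 22.43): V_ud = 1/1.12·[0.9400·0.2112 + 0.0600·11.4237] = 0.7893
Node dd (S = 12.68): V_dd = 1/1.12·[0.9400·11.4237 + 0.0600·17.7613] = 10.5393
Node u (S = 34.5): V_u = 1/1.12·[0.9400·0.0113 + 0.0600·0.7893] = 0.0518
Node d (S = 19.5): V_d = 1/1.12·[0.9400·0.7893 + 0.0600·10.5393] = 1.2270
Node 0 (S = 30): V_0 = 1/1.12·[0.9400·0.0518 + 0.0600·1.2270] = 0.1092

£0.11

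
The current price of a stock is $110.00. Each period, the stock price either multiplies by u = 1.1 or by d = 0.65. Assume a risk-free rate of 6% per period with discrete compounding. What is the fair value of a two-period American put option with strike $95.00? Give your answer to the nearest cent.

Risk-neutral probability p = (1 + 0.06 − 0.65)/(1.1 − 0.65) = 0.4100/0.4500 = 0.9111
Terminal stock prices: S_uu = 133.1, S_ud = 78.65, S_dd = 46.48
Terminal payoffs (K − S): max(-38.1, 0) = 0, max(16.35, 0) = 16.35, max(48.52, 0) = 48.52
Node u (S = 121): continuation = 1/1.06·[0.9111·0.0000 + 0.0889·16.3500] = 1.3711; exercise value = 0.0000 ≤ continuation, so V_u = 1.3711
Node d (S = 71.5): continuation = 1/1.06·[0.9111·16.3500 + 0.0889·48.5250] = 18.1226; exercise value = 23.5000 > continuation, so V_d = 23.5000 (exercise)
Node 0 (S = 110): continuation = 1/1.06·[0.9111·1.3711 + 0.0889·23.5000] = 3.1491; exercise value = 0.0000 ≤ continuation, so V_0 = 3.1491

$3.15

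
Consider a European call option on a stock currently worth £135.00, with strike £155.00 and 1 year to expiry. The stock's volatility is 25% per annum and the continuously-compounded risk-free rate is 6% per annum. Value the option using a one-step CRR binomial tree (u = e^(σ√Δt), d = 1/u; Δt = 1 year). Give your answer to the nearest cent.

£9.68

CRR parameters: u = e^(σ√Δt) = e^(0.25·√1) = 1.2840, d = 1/u = 0.7788
Per-period rate: rΔt = 0.06·1 = 0.06, so R = e^0.06 = 1.0618
Risk-neutral probability p = (e^0.06 − 0.7788)/(1.2840 − 0.7788) = 0.2830/0.5052 = 0.5602
Terminal stock prices: S_u = 173.3, S_d = 105.1
Terminal payoffs (S − K): max(18.34, 0) = 18.34, max(-49.86, 0) = 0
Node 0 (S = 135): V_0 = e^(−0.06)·[0.5602·18.3434 + 0.4398·0.0000] = 9.6779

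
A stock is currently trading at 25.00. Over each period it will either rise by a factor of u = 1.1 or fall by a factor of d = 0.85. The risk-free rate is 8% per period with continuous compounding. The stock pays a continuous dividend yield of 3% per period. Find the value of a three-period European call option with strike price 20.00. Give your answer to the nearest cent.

7.15

Per-period risk-free factor R = e^0.08 = 1.0833; dividend-adjusted growth = e^(0.08−0.03) = 1.0513.
Risk-neutral probability p = (1.0513 − 0.85)/(1.1 − 0.85) = 0.2013/0.2500 = 0.8051
Terminal stock prices: S_uuu = 33.28, S_uud = 25.71, S_udd = 19.87, S_ddd = 15.35
Terminal payoffs (S − K): max(13.28, 0) = 13.28, max(5.713, 0) = 5.713, max(-0.1312, 0) = 0, max(-4.647, 0) = 0
Node uu (S = 30.25): V_uu = e^(−0.08)·[0.8051·13.2750 + 0.1949·5.7125] = 10.8937
Node ud (S = 23.38): V_ud = e^(−0.08)·[0.8051·5.7125 + 0.1949·0.0000] = 4.2455
Node dd (S = 18.06): V_dd = e^(−0.08)·[0.8051·0.0000 + 0.1949·0.0000] = 0.0000
Node u (S = 27.5): V_u = e^(−0.08)·[0.8051·10.8937 + 0.1949·4.2455] = 8.8599
Node d (S = 21.25): V_d = e^(−0.08)·[0.8051·4.2455 + 0.1949·0.0000] = 3.1552
Node 0 (S = 25): V_0 = e^(−0.08)·[0.8051·8.8599 + 0.1949·3.1552] = 7.1523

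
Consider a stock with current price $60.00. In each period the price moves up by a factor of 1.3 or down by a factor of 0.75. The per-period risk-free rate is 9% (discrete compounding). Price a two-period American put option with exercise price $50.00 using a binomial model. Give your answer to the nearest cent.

Risk-neutral probability p = (1 + 0.09 − 0.75)/(1.3 − 0.75) = 0.3400/0.5500 = 0.6182
Terminal stock prices: S_uu = 101.4, S_ud = 58.5, S_dd = 33.75
Terminal payoffs (K − S): max(-51.4, 0) = 0, max(-8.5, 0) = 0, max(16.25, 0) = 16.25
Node u (S = 78): continuation = 1/1.09·[0.6182·0.0000 + 0.3818·0.0000] = 0.0000; exercise value = 0.0000 ≤ continuation, so V_u = 0.0000
Node d (S = 45): continuation = 1/1.09·[0.6182·0.0000 + 0.3818·16.2500] = 5.6922; exercise value = 5.0000 ≤ continuation, so V_d = 5.6922
Node 0 (S = 60): continuation = 1/1.09·[0.6182·0.0000 + 0.3818·5.6922] = 1.9939; exercise value = 0.0000 ≤ continuation, so V_0 = 1.9939

$1.99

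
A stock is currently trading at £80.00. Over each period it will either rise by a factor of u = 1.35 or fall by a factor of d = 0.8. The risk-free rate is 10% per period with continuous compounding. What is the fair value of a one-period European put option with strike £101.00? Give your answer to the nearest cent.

£14.90

Risk-neutral probability p = (e^0.1 − 0.8)/(1.35 − 0.8) = 0.3052/0.5500 = 0.5549
Terminal stock prices: S_u = 108, S_d = 64
Terminal payoffs (K − S): max(-7, 0) = 0, max(37, 0) = 37
Node 0 (S = 80): V_0 = e^(−0.1)·[0.5549·0.0000 + 0.4451·37.0000] = 14.9030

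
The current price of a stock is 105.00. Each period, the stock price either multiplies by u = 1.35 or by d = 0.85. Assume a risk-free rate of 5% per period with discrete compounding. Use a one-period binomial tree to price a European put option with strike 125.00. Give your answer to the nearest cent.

20.43

Risk-neutral probability p = (1 + 0.05 − 0.85)/(1.35 − 0.85) = 0.2000/0.5000 = 0.4000
Terminal stock prices: S_u = 141.8, S_d = 89.25
Terminal payoffs (K − S): max(-16.75, 0) = 0, max(35.75, 0) = 35.75
Node 0 (S = 105): V_0 = 1/1.05·[0.4000·0.0000 + 0.6000·35.7500] = 20.4286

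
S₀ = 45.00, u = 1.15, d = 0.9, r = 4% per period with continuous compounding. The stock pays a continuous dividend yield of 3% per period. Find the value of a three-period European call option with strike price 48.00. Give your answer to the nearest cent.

3.15

Per-period risk-free factor R = e^0.04 = 1.0408; dividend-adjusted growth = e^(0.04−0.03) = 1.0101.
Risk-neutral probability p = (1.0101 − 0.9)/(1.15 − 0.9) = 0.1101/0.2500 = 0.4402
Terminal stock prices: S_uuu = 68.44, S_uud = 53.56, S_udd = 41.92, S_ddd = 32.81
Terminal payoffs (S − K): max(20.44, 0) = 20.44, max(5.561, 0) = 5.561, max(-6.083, 0) = 0, max(-15.19, 0) = 0
Node uu (S = 59.51): V_uu = e^(−0.04)·[0.4402·20.4394 + 0.5598·5.5612] = 11.6357
Node ud (S = 46.57): V_ud = e^(−0.04)·[0.4402·5.5612 + 0.5598·0.0000] = 2.3521
Node dd (S = 36.45): V_dd = e^(−0.04)·[0.4402·0.0000 + 0.5598·0.0000] = 0.0000
Node u (S = 51.75): V_u = e^(−0.04)·[0.4402·11.6357 + 0.5598·2.3521] = 6.1863
Node d (S = 40.5): V_d = e^(−0.04)·[0.4402·2.3521 + 0.5598·0.0000] = 0.9948
Node 0 (S = 45): V_0 = e^(−0.04)·[0.4402·6.1863 + 0.5598·0.9948] = 3.1515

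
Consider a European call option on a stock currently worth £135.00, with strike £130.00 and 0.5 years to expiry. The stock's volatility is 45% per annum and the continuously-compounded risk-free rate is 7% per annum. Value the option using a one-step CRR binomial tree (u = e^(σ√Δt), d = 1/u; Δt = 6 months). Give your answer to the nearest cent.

£25.55

CRR parameters: u = e^(σ√Δt) = e^(0.45·√0.5) = 1.3746, d = 1/u = 0.7275
Per-period rate: rΔt = 0.07·0.5 = 0.035, so R = e^0.035 = 1.0356
Risk-neutral probability p = (e^0.035 − 0.7275)/(1.3746 − 0.7275) = 0.3082/0.6472 = 0.4762
Terminal stock prices: S_u = 185.6, S_d = 98.21
Terminal payoffs (S − K): max(55.58, 0) = 55.58, max(-31.79, 0) = 0
Node 0 (S = 135): V_0 = e^(−0.035)·[0.4762·55.5775 + 0.5238·0.0000] = 25.5532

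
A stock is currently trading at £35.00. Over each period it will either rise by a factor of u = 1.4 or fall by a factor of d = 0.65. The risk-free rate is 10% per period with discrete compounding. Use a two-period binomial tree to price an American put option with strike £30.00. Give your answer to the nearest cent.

Risk-neutral probability p = (1 + 0.1 − 0.65)/(1.4 − 0.65) = 0.4500/0.7500 = 0.6000
Terminal stock prices: S_uu = 68.6, S_ud = 31.85, S_dd = 14.79
Terminal payoffs (K − S): max(-38.6, 0) = 0, max(-1.85, 0) = 0, max(15.21, 0) = 15.21
Node u (S = 49): continuation = 1/1.1·[0.6000·0.0000 + 0.4000·0.0000] = 0.0000; exercise value = 0.0000 ≤ continuation, so V_u = 0.0000
Node d (S = 22.75): continuation = 1/1.1·[0.6000·0.0000 + 0.4000·15.2125] = 5.5318; exercise value = 7.2500 > continuation, so V_d = 7.2500 (exercise)
Node 0 (S = 35): continuation = 1/1.1·[0.6000·0.0000 + 0.4000·7.2500] = 2.6364; exercise value = 0.0000 ≤ continuation, so V_0 = 2.6364

£2.64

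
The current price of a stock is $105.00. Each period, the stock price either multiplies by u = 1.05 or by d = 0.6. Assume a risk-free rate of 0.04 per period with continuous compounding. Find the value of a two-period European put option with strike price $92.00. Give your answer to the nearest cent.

Risk-neutral probability p = (e^0.04 − 0.6)/(1.05 − 0.6) = 0.4408/0.4500 = 0.9796
Terminal stock prices: S_uu = 115.8, S_ud = 66.15, S_dd = 37.8
Terminal payoffs (K − S): max(-23.76, 0) = 0, max(25.85, 0) = 25.85, max(54.2, 0) = 54.2
Node u (S = 110.2): V_u = e^(−0.04)·[0.9796·0.0000 + 0.0204·25.8500] = 0.5072
Node d (S = 63): V_d = e^(−0.04)·[0.9796·25.8500 + 0.0204·54.2000] = 25.3926
Node 0 (S = 105): V_0 = e^(−0.04)·[0.9796·0.5072 + 0.0204·25.3926] = 0.9755

$0.98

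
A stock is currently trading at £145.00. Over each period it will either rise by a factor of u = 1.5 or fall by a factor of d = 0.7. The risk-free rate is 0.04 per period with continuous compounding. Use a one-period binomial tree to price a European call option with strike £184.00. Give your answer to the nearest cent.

Risk-neutral probability p = (e^0.04 − 0.7)/(1.5 − 0.7) = 0.3408/0.8000 = 0.4260
Terminal stock prices: S_u = 217.5, S_d = 101.5
Terminal payoffs (S − K): max(33.5, 0) = 33.5, max(-82.5, 0) = 0
Node 0 (S = 145): V_0 = e^(−0.04)·[0.4260·33.5000 + 0.5740·0.0000] = 13.7119

£13.71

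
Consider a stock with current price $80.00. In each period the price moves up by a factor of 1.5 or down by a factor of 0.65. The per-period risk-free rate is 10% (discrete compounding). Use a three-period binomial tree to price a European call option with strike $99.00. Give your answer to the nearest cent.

Risk-neutral probability p = (1 + 0.1 − 0.65)/(1.5 − 0.65) = 0.4500/0.8500 = 0.5294
Terminal stock prices: S_uuu = 270, S_uud = 117, S_udd = 50.7, S_ddd = 21.97
Terminal payoffs (S − K): max(171, 0) = 171, max(18, 0) = 18, max(-48.3, 0) = 0, max(-77.03, 0) = 0
Node uu (S = 180): V_uu = 1/1.1·[0.5294·171.0000 + 0.4706·18.0000] = 90.0000
Node ud (S = 78): V_ud = 1/1.1·[0.5294·18.0000 + 0.4706·0.0000] = 8.6631
Node dd (S = 33.8): V_dd = 1/1.1·[0.5294·0.0000 + 0.4706·0.0000] = 0.0000
Node u (S = 120): V_u = 1/1.1·[0.5294·90.0000 + 0.4706·8.6631] = 47.0216
Node d (S = 52): V_d = 1/1.1·[0.5294·8.6631 + 0.4706·0.0000] = 4.1694
Node 0 (S = 80): V_0 = 1/1.1·[0.5294·47.0216 + 0.4706·4.1694] = 24.4144

$24.41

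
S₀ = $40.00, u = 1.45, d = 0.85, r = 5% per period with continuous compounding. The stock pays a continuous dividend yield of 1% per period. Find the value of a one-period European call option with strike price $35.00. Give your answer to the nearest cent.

Per-period risk-free factor R = e^0.05 = 1.0513; dividend-adjusted growth = e^(0.05−0.01) = 1.0408.
Risk-neutral probability p = (1.0408 − 0.85)/(1.45 − 0.85) = 0.1908/0.6000 = 0.3180
Terminal stock prices: S_u = 58, S_d = 34
Terminal payoffs (S − K): max(23, 0) = 23, max(-1, 0) = 0
Node 0 (S = 40): V_0 = e^(−0.05)·[0.3180·23.0000 + 0.6820·0.0000] = 6.9577

$6.96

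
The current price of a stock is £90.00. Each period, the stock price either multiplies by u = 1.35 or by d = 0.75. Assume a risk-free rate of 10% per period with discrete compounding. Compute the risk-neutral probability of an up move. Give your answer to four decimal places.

Risk-neutral probability p = (1 + 0.1 − 0.75)/(1.35 − 0.75) = 0.3500/0.6000 = 0.5833

p = 0.5833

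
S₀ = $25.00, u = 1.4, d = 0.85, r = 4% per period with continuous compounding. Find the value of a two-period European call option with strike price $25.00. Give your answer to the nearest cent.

Risk-neutral probability p = (e^0.04 − 0.85)/(1.4 − 0.85) = 0.1908/0.5500 = 0.3469
Terminal stock prices: S_uu = 49, S_ud = 29.75, S_dd = 18.06
Terminal payoffs (S − K): max(24, 0) = 24, max(4.75, 0) = 4.75, max(-6.938, 0) = 0
Node u (S = 35): V_u = e^(−0.04)·[0.3469·24.0000 + 0.6531·4.7500] = 10.9803
Node d (S = 21.25): V_d = e^(−0.04)·[0.3469·4.7500 + 0.6531·0.0000] = 1.5833
Node 0 (S = 25): V_0 = e^(−0.04)·[0.3469·10.9803 + 0.6531·1.5833] = 4.6535

$4.65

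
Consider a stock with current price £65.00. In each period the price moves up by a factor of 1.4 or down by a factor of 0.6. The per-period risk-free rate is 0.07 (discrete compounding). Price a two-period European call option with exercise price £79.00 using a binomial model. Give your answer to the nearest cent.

£14.59

Risk-neutral probability p = (1 + 0.07 − 0.6)/(1.4 − 0.6) = 0.4700/0.8000 = 0.5875
Terminal stock prices: S_uu = 127.4, S_ud = 54.6, S_dd = 23.4
Terminal payoffs (S − K): max(48.4, 0) = 48.4, max(-24.4, 0) = 0, max(-55.6, 0) = 0
Node u (S = 91): V_u = 1/1.07·[0.5875·48.4000 + 0.4125·0.0000] = 26.5748
Node d (S = 39): V_d = 1/1.07·[0.5875·0.0000 + 0.4125·0.0000] = 0.0000
Node 0 (S = 65): V_0 = 1/1.07·[0.5875·26.5748 + 0.4125·0.0000] = 14.5913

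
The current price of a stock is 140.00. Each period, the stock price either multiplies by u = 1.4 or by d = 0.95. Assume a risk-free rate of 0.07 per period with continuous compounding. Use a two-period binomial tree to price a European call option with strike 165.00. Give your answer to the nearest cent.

Risk-neutral probability p = (e^0.07 − 0.95)/(1.4 − 0.95) = 0.1225/0.4500 = 0.2722
Terminal stock prices: S_uu = 274.4, S_ud = 186.2, S_dd = 126.3
Terminal payoffs (S − K): max(109.4, 0) = 109.4, max(21.2, 0) = 21.2, max(-38.65, 0) = 0
Node u (S = 196): V_u = e^(−0.07)·[0.2722·109.4000 + 0.7278·21.2000] = 42.1550
Node d (S = 133): V_d = e^(−0.07)·[0.2722·21.2000 + 0.7278·0.0000] = 5.3813
Node 0 (S = 140): V_0 = e^(−0.07)·[0.2722·42.1550 + 0.7278·5.3813] = 14.3520

14.35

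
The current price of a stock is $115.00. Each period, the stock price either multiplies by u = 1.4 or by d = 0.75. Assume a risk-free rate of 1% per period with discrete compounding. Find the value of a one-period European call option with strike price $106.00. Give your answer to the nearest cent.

$21.78

Risk-neutral probability p = (1 + 0.01 − 0.75)/(1.4 − 0.75) = 0.2600/0.6500 = 0.4000
Terminal stock prices: S_u = 161, S_d = 86.25
Terminal payoffs (S − K): max(55, 0) = 55, max(-19.75, 0) = 0
Node 0 (S = 115): V_0 = 1/1.01·[0.4000·55.0000 + 0.6000·0.0000] = 21.7822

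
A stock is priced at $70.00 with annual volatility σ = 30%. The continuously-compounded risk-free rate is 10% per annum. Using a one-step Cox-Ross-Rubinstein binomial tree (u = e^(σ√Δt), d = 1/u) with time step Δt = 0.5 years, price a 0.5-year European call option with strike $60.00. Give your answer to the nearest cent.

$14.32

CRR parameters: u = e^(σ√Δt) = e^(0.3·√0.5) = 1.2363, d = 1/u = 0.8089
Per-period rate: rΔt = 0.1·0.5 = 0.05, so R = e^0.05 = 1.0513
Risk-neutral probability p = (e^0.05 − 0.8089)/(1.2363 − 0.8089) = 0.2424/0.4275 = 0.5671
Terminal stock prices: S_u = 86.54, S_d = 56.62
Terminal payoffs (S − K): max(26.54, 0) = 26.54, max(-3.38, 0) = 0
Node 0 (S = 70): V_0 = e^(−0.05)·[0.5671·26.5418 + 0.4329·0.0000] = 14.3180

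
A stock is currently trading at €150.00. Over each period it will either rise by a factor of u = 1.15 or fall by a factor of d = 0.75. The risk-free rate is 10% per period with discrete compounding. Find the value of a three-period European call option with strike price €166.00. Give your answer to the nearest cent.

Risk-neutral probability p = (1 + 0.1 − 0.75)/(1.15 − 0.75) = 0.3500/0.4000 = 0.8750
Terminal stock prices: S_uuu = 228.1, S_uud = 148.8, S_udd = 97.03, S_ddd = 63.28
Terminal payoffs (S − K): max(62.13, 0) = 62.13, max(-17.22, 0) = 0, max(-68.97, 0) = 0, max(-102.7, 0) = 0
Node uu (S = 198.4): V_uu = 1/1.1·[0.8750·62.1312 + 0.1250·0.0000] = 49.4226
Node ud (S = 129.4): V_ud = 1/1.1·[0.8750·0.0000 + 0.1250·0.0000] = 0.0000
Node dd (S = 84.38): V_dd = 1/1.1·[0.8750·0.0000 + 0.1250·0.0000] = 0.0000
Node u (S = 172.5): V_u = 1/1.1·[0.8750·49.4226 + 0.1250·0.0000] = 39.3134
Node d (S = 112.5): V_d = 1/1.1·[0.8750·0.0000 + 0.1250·0.0000] = 0.0000
Node 0 (S = 150): V_0 = 1/1.1·[0.8750·39.3134 + 0.1250·0.0000] = 31.2720

€31.27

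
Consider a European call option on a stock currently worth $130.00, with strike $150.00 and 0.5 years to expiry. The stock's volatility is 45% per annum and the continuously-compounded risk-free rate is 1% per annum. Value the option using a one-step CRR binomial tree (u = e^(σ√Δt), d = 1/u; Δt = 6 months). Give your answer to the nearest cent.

$12.25

CRR parameters: u = e^(σ√Δt) = e^(0.45·√0.5) = 1.3746, d = 1/u = 0.7275
Per-period rate: rΔt = 0.01·0.5 = 0.005, so R = e^0.005 = 1.0050
Risk-neutral probability p = (e^0.005 − 0.7275)/(1.3746 − 0.7275) = 0.2776/0.6472 = 0.4289
Terminal stock prices: S_u = 178.7, S_d = 94.57
Terminal payoffs (S − K): max(28.7, 0) = 28.7, max(-55.43, 0) = 0
Node 0 (S = 130): V_0 = e^(−0.005)·[0.4289·28.7043 + 0.5711·0.0000] = 12.2487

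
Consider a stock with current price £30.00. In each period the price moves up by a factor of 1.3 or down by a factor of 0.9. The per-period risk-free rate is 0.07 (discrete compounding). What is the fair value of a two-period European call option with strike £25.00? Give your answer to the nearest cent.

£8.37

Risk-neutral probability p = (1 + 0.07 − 0.9)/(1.3 − 0.9) = 0.1700/0.4000 = 0.4250
Terminal stock prices: S_uu = 50.7, S_ud = 35.1, S_dd = 24.3
Terminal payoffs (S − K): max(25.7, 0) = 25.7, max(10.1, 0) = 10.1, max(-0.7, 0) = 0
Node u (S = 39): V_u = 1/1.07·[0.4250·25.7000 + 0.5750·10.1000] = 15.6355
Node d (S = 27): V_d = 1/1.07·[0.4250·10.1000 + 0.5750·0.0000] = 4.0117
Node 0 (S = 30): V_0 = 1/1.07·[0.4250·15.6355 + 0.5750·4.0117] = 8.3662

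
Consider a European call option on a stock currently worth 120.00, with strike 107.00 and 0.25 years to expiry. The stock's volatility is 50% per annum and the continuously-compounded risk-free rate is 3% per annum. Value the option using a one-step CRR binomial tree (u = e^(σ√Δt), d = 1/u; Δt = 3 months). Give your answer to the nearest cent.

21.16

CRR parameters: u = e^(σ√Δt) = e^(0.5·√0.25) = 1.2840, d = 1/u = 0.7788
Per-period rate: rΔt = 0.03·0.25 = 0.0075, so R = e^0.0075 = 1.0075
Risk-neutral probability p = (e^0.0075 − 0.7788)/(1.2840 − 0.7788) = 0.2287/0.5052 = 0.4527
Terminal stock prices: S_u = 154.1, S_d = 93.46
Terminal payoffs (S − K): max(47.08, 0) = 47.08, max(-13.54, 0) = 0
Node 0 (S = 120): V_0 = e^(−0.0075)·[0.4527·47.0831 + 0.5473·0.0000] = 21.1564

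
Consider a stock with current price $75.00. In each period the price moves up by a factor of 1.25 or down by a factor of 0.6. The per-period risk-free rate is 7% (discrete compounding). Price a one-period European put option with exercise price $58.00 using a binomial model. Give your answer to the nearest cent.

$3.36

Risk-neutral probability p = (1 + 0.07 − 0.6)/(1.25 − 0.6) = 0.4700/0.6500 = 0.7231
Terminal stock prices: S_u = 93.75, S_d = 45
Terminal payoffs (K − S): max(-35.75, 0) = 0, max(13, 0) = 13
Node 0 (S = 75): V_0 = 1/1.07·[0.7231·0.0000 + 0.2769·13.0000] = 3.3645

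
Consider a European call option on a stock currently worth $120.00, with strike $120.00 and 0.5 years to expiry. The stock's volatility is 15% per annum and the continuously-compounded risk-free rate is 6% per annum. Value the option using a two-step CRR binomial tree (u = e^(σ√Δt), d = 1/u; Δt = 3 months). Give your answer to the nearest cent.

$6.38

CRR parameters: u = e^(σ√Δt) = e^(0.15·√0.25) = 1.0779, d = 1/u = 0.9277
Per-period rate: rΔt = 0.06·0.25 = 0.015, so R = e^0.015 = 1.0151
Risk-neutral probability p = (e^0.015 − 0.9277)/(1.0779 − 0.9277) = 0.0874/0.1501 = 0.5819
Terminal stock prices: S_uu = 139.4, S_ud = 120, S_dd = 103.3
Terminal payoffs (S − K): max(19.42, 0) = 19.42, max(0, 0) = 0, max(-16.72, 0) = 0
Node u (S = 129.3): V_u = e^(−0.015)·[0.5819·19.4201 + 0.4181·0.0000] = 11.1327
Node d (S = 111.3): V_d = e^(−0.015)·[0.5819·0.0000 + 0.4181·0.0000] = 0.0000
Node 0 (S = 120): V_0 = e^(−0.015)·[0.5819·11.1327 + 0.4181·0.0000] = 6.3819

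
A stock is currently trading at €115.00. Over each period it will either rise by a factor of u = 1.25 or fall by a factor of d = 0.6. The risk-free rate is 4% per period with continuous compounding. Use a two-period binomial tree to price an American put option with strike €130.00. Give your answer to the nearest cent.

Risk-neutral probability p = (e^0.04 − 0.6)/(1.25 − 0.6) = 0.4408/0.6500 = 0.6782
Terminal stock prices: S_uu = 179.7, S_ud = 86.25, S_dd = 41.4
Terminal payoffs (K − S): max(-49.69, 0) = 0, max(43.75, 0) = 43.75, max(88.6, 0) = 88.6
Node u (S = 143.8): continuation = e^(−0.04)·[0.6782·0.0000 + 0.3218·43.7500] = 13.5280; exercise value = 0.0000 ≤ continuation, so V_u = 13.5280
Node d (S = 69): continuation = e^(−0.04)·[0.6782·43.7500 + 0.3218·88.6000] = 55.9026; exercise value = 61.0000 > continuation, so V_d = 61.0000 (exercise)
Node 0 (S = 115): continuation = e^(−0.04)·[0.6782·13.5280 + 0.3218·61.0000] = 27.6764; exercise value = 15.0000 ≤ continuation, so V_0 = 27.6764

€27.68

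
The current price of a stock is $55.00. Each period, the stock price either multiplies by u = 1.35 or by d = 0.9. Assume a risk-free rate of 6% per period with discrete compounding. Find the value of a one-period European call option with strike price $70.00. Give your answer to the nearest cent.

$1.43

Risk-neutral probability p = (1 + 0.06 − 0.9)/(1.35 − 0.9) = 0.1600/0.4500 = 0.3556
Terminal stock prices: S_u = 74.25, S_d = 49.5
Terminal payoffs (S − K): max(4.25, 0) = 4.25, max(-20.5, 0) = 0
Node 0 (S = 55): V_0 = 1/1.06·[0.3556·4.2500 + 0.6444·0.0000] = 1.4256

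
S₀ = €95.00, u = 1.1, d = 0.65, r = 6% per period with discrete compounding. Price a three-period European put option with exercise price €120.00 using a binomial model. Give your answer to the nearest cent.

Risk-neutral probability p = (1 + 0.06 − 0.65)/(1.1 − 0.65) = 0.4100/0.4500 = 0.9111
Terminal stock prices: S_uuu = 126.4, S_uud = 74.72, S_udd = 44.15, S_ddd = 26.09
Terminal payoffs (K − S): max(-6.445, 0) = 0, max(45.28, 0) = 45.28, max(75.85, 0) = 75.85, max(93.91, 0) = 93.91
Node uu (S = 115): V_uu = 1/1.06·[0.9111·0.0000 + 0.0889·45.2825] = 3.7973
Node ud (S = 67.93): V_ud = 1/1.06·[0.9111·45.2825 + 0.0889·75.8487] = 45.2825
Node dd (S = 40.14): V_dd = 1/1.06·[0.9111·75.8487 + 0.0889·93.9106] = 73.0700
Node u (S = 104.5): V_u = 1/1.06·[0.9111·3.7973 + 0.0889·45.2825] = 7.0612
Node d (S = 61.75): V_d = 1/1.06·[0.9111·45.2825 + 0.0889·73.0700] = 45.0496
Node 0 (S = 95): V_0 = 1/1.06·[0.9111·7.0612 + 0.0889·45.0496] = 9.8471

€9.85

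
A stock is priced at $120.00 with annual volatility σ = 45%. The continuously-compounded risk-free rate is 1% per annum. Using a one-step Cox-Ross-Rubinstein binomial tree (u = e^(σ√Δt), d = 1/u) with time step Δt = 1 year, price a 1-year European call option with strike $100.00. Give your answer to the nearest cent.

$34.94

CRR parameters: u = e^(σ√Δt) = e^(0.45·√1) = 1.5683, d = 1/u = 0.6376
Per-period rate: rΔt = 0.01·1 = 0.01, so R = e^0.01 = 1.0101
Risk-neutral probability p = (e^0.01 − 0.6376)/(1.5683 − 0.6376) = 0.3724/0.9307 = 0.4002
Terminal stock prices: S_u = 188.2, S_d = 76.52
Terminal payoffs (S − K): max(88.2, 0) = 88.2, max(-23.48, 0) = 0
Node 0 (S = 120): V_0 = e^(−0.01)·[0.4002·88.1975 + 0.5998·0.0000] = 34.9419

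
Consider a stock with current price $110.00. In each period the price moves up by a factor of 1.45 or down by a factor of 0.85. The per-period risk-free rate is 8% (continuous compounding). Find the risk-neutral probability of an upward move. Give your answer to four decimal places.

Risk-neutral probability p = (e^0.08 − 0.85)/(1.45 − 0.85) = 0.2333/0.6000 = 0.3888

p = 0.3888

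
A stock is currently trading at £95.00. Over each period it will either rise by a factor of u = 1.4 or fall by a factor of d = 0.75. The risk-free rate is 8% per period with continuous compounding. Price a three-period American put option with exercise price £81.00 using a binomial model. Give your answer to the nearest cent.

£6.76

Risk-neutral probability p = (e^0.08 − 0.75)/(1.4 − 0.75) = 0.3333/0.6500 = 0.5127
Terminal stock prices: S_uuu = 260.7, S_uud = 139.6, S_udd = 74.81, S_ddd = 40.08
Terminal payoffs (K − S): max(-179.7, 0) = 0, max(-58.65, 0) = 0, max(6.188, 0) = 6.188, max(40.92, 0) = 40.92
Node uu (S = 186.2): continuation = e^(−0.08)·[0.5127·0.0000 + 0.4873·0.0000] = 0.0000; exercise value = 0.0000 ≤ continuation, so V_uu = 0.0000
Node ud (S = 99.75): continuation = e^(−0.08)·[0.5127·0.0000 + 0.4873·6.1875] = 2.7831; exercise value = 0.0000 ≤ continuation, so V_ud = 2.7831
Node dd (S = 53.44): continuation = e^(−0.08)·[0.5127·6.1875 + 0.4873·40.9219] = 21.3349; exercise value = 27.5625 > continuation, so V_dd = 27.5625 (exercise)
Node u (S = 133): continuation = e^(−0.08)·[0.5127·0.0000 + 0.4873·2.7831] = 1.2518; exercise value = 0.0000 ≤ continuation, so V_u = 1.2518
Node d (S = 71.25): continuation = e^(−0.08)·[0.5127·2.7831 + 0.4873·27.5625] = 13.7146; exercise value = 9.7500 ≤ continuation, so V_d = 13.7146
Node 0 (S = 95): continuation = e^(−0.08)·[0.5127·1.2518 + 0.4873·13.7146] = 6.7612; exercise value = 0.0000 ≤ continuation, so V_0 = 6.7612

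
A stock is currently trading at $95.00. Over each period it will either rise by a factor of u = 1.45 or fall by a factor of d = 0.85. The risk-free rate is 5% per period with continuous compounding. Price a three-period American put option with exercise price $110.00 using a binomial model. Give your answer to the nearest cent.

Risk-neutral probability p = (e^0.05 − 0.85)/(1.45 − 0.85) = 0.2013/0.6000 = 0.3355
Terminal stock prices: S_uuu = 289.6, S_uud = 169.8, S_udd = 99.52, S_ddd = 58.34
Terminal payoffs (K − S): max(-179.6, 0) = 0, max(-59.78, 0) = 0, max(10.48, 0) = 10.48, max(51.66, 0) = 51.66
Node uu (S = 199.7): continuation = e^(−0.05)·[0.3355·0.0000 + 0.6645·0.0000] = 0.0000; exercise value = 0.0000 ≤ continuation, so V_uu = 0.0000
Node ud (S = 117.1): continuation = e^(−0.05)·[0.3355·0.0000 + 0.6645·10.4756] = 6.6220; exercise value = 0.0000 ≤ continuation, so V_ud = 6.6220
Node dd (S = 68.64): continuation = e^(−0.05)·[0.3355·10.4756 + 0.6645·51.6581] = 35.9977; exercise value = 41.3625 > continuation, so V_dd = 41.3625 (exercise)
Node u (S = 137.8): continuation = e^(−0.05)·[0.3355·0.0000 + 0.6645·6.6220] = 4.1860; exercise value = 0.0000 ≤ continuation, so V_u = 4.1860
Node d (S = 80.75): continuation = e^(−0.05)·[0.3355·6.6220 + 0.6645·41.3625] = 28.2598; exercise value = 29.2500 > continuation, so V_d = 29.2500 (exercise)
Node 0 (S = 95): continuation = e^(−0.05)·[0.3355·4.1860 + 0.6645·29.2500] = 19.8258; exercise value = 15.0000 ≤ continuation, so V_0 = 19.8258

$19.83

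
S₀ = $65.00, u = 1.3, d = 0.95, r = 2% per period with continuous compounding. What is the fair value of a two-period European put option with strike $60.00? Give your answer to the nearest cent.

Risk-neutral probability p = (e^0.02 − 0.95)/(1.3 − 0.95) = 0.0702/0.3500 = 0.2006
Terminal stock prices: S_uu = 109.9, S_ud = 80.27, S_dd = 58.66
Terminal payoffs (K − S): max(-49.85, 0) = 0, max(-20.27, 0) = 0, max(1.337, 0) = 1.337
Node u (S = 84.5): V_u = e^(−0.02)·[0.2006·0.0000 + 0.7994·0.0000] = 0.0000
Node d (S = 61.75): V_d = e^(−0.02)·[0.2006·0.0000 + 0.7994·1.3375] = 1.0481
Node 0 (S = 65): V_0 = e^(−0.02)·[0.2006·0.0000 + 0.7994·1.0481] = 0.8213

$0.82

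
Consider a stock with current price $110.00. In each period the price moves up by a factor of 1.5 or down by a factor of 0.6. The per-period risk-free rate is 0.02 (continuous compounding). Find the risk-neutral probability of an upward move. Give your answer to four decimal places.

p = 0.4669

Risk-neutral probability p = (e^0.02 − 0.6)/(1.5 − 0.6) = 0.4202/0.9000 = 0.4669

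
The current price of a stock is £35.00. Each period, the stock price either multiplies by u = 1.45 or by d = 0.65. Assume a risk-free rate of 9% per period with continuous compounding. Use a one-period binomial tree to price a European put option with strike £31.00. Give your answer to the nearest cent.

£3.35

Risk-neutral probability p = (e^0.09 − 0.65)/(1.45 − 0.65) = 0.4442/0.8000 = 0.5552
Terminal stock prices: S_u = 50.75, S_d = 22.75
Terminal payoffs (K − S): max(-19.75, 0) = 0, max(8.25, 0) = 8.25
Node 0 (S = 35): V_0 = e^(−0.09)·[0.5552·0.0000 + 0.4448·8.2500] = 3.3536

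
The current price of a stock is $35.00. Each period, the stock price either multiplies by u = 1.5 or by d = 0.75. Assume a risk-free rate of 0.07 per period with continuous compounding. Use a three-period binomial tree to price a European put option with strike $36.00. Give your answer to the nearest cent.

$5.39

Risk-neutral probability p = (e^0.07 − 0.75)/(1.5 − 0.75) = 0.3225/0.7500 = 0.4300
Terminal stock prices: S_uuu = 118.1, S_uud = 59.06, S_udd = 29.53, S_ddd = 14.77
Terminal payoffs (K − S): max(-82.12, 0) = 0, max(-23.06, 0) = 0, max(6.469, 0) = 6.469, max(21.23, 0) = 21.23
Node uu (S = 78.75): V_uu = e^(−0.07)·[0.4300·0.0000 + 0.5700·0.0000] = 0.0000
Node ud (S = 39.38): V_ud = e^(−0.07)·[0.4300·0.0000 + 0.5700·6.4688] = 3.4378
Node dd (S = 19.69): V_dd = e^(−0.07)·[0.4300·6.4688 + 0.5700·21.2344] = 13.8787
Node u (S = 52.5): V_u = e^(−0.07)·[0.4300·0.0000 + 0.5700·3.4378] = 1.8271
Node d (S = 26.25): V_d = e^(−0.07)·[0.4300·3.4378 + 0.5700·13.8787] = 8.7543
Node 0 (S = 35): V_0 = e^(−0.07)·[0.4300·1.8271 + 0.5700·8.7543] = 5.3850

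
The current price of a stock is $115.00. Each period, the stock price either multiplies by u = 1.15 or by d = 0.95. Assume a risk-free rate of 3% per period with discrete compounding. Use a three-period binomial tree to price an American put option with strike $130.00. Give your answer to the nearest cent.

$15.00

Risk-neutral probability p = (1 + 0.03 − 0.95)/(1.15 − 0.95) = 0.0800/0.2000 = 0.4000
Terminal stock prices: S_uuu = 174.9, S_uud = 144.5, S_udd = 119.4, S_ddd = 98.6
Terminal payoffs (K − S): max(-44.9, 0) = 0, max(-14.48, 0) = 0, max(10.64, 0) = 10.64, max(31.4, 0) = 31.4
Node uu (S = 152.1): continuation = 1/1.03·[0.4000·0.0000 + 0.6000·0.0000] = 0.0000; exercise value = 0.0000 ≤ continuation, so V_uu = 0.0000
Node ud (S = 125.6): continuation = 1/1.03·[0.4000·0.0000 + 0.6000·10.6444] = 6.2006; exercise value = 4.3625 ≤ continuation, so V_ud = 6.2006
Node dd (S = 103.8): continuation = 1/1.03·[0.4000·10.6444 + 0.6000·31.4019] = 22.4261; exercise value = 26.2125 > continuation, so V_dd = 26.2125 (exercise)
Node u (S = 132.2): continuation = 1/1.03·[0.4000·0.0000 + 0.6000·6.2006] = 3.6120; exercise value = 0.0000 ≤ continuation, so V_u = 3.6120
Node d (S = 109.2): continuation = 1/1.03·[0.4000·6.2006 + 0.6000·26.2125] = 17.6774; exercise value = 20.7500 > continuation, so V_d = 20.7500 (exercise)
Node 0 (S = 115): continuation = 1/1.03·[0.4000·3.6120 + 0.6000·20.7500] = 13.4901; exercise value = 15.0000 > continuation, so V_0 = 15.0000 (exercise)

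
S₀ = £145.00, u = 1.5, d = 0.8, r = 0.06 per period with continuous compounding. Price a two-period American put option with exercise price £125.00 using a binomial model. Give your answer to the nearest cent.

£11.19

Risk-neutral probability p = (e^0.06 − 0.8)/(1.5 − 0.8) = 0.2618/0.7000 = 0.3741
Terminal stock prices: S_uu = 326.2, S_ud = 174, S_dd = 92.8
Terminal payoffs (K − S): max(-201.2, 0) = 0, max(-49, 0) = 0, max(32.2, 0) = 32.2
Node u (S = 217.5): continuation = e^(−0.06)·[0.3741·0.0000 + 0.6259·0.0000] = 0.0000; exercise value = 0.0000 ≤ continuation, so V_u = 0.0000
Node d (S = 116): continuation = e^(−0.06)·[0.3741·0.0000 + 0.6259·32.2000] = 18.9818; exercise value = 9.0000 ≤ continuation, so V_d = 18.9818
Node 0 (S = 145): continuation = e^(−0.06)·[0.3741·0.0000 + 0.6259·18.9818] = 11.1897; exercise value = 0.0000 ≤ continuation, so V_0 = 11.1897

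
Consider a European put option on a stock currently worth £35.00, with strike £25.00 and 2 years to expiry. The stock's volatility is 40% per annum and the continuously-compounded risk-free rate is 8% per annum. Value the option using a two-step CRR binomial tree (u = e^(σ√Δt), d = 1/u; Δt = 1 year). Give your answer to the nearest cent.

£1.95

CRR parameters: u = e^(σ√Δt) = e^(0.4·√1) = 1.4918, d = 1/u = 0.6703
Per-period rate: rΔt = 0.08·1 = 0.08, so R = e^0.08 = 1.0833
Risk-neutral probability p = (e^0.08 − 0.6703)/(1.4918 − 0.6703) = 0.4130/0.8215 = 0.5027
Terminal stock prices: S_uu = 77.89, S_ud = 35, S_dd = 15.73
Terminal payoffs (K − S): max(-52.89, 0) = 0, max(-10, 0) = 0, max(9.273, 0) = 9.273
Node u (S = 52.21): V_u = e^(−0.08)·[0.5027·0.0000 + 0.4973·0.0000] = 0.0000
Node d (S = 23.46): V_d = e^(−0.08)·[0.5027·0.0000 + 0.4973·9.2735] = 4.2572
Node 0 (S = 35): V_0 = e^(−0.08)·[0.5027·0.0000 + 0.4973·4.2572] = 1.9543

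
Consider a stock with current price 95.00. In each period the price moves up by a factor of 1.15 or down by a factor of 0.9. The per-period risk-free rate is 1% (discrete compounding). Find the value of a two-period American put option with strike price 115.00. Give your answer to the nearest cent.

20.38

Risk-neutral probability p = (1 + 0.01 − 0.9)/(1.15 − 0.9) = 0.1100/0.2500 = 0.4400
Terminal stock prices: S_uu = 125.6, S_ud = 98.32, S_dd = 76.95
Terminal payoffs (K − S): max(-10.64, 0) = 0, max(16.68, 0) = 16.68, max(38.05, 0) = 38.05
Node u (S = 109.2): continuation = 1/1.01·[0.4400·0.0000 + 0.5600·16.6750] = 9.2455; exercise value = 5.7500 ≤ continuation, so V_u = 9.2455
Node d (S = 85.5): continuation = 1/1.01·[0.4400·16.6750 + 0.5600·38.0500] = 28.3614; exercise value = 29.5000 > continuation, so V_d = 29.5000 (exercise)
Node 0 (S = 95): continuation = 1/1.01·[0.4400·9.2455 + 0.5600·29.5000] = 20.3842; exercise value = 20.0000 ≤ continuation, so V_0 = 20.3842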